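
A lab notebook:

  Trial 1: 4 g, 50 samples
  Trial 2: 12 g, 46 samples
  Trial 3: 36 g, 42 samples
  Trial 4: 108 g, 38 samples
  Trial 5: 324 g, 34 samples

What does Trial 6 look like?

G: ×3 each step; 4, 12, 36, 108, 324 → 972.
Samples: −4 each step; 50, 46, 42, 38, 34 → 30.
Combining the parts gives 972 g, 30 samples.

972 g, 30 samples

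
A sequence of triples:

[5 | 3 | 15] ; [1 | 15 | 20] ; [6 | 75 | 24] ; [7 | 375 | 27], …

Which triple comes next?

First component: each term is the sum of the two before it; 5, 1, 6, 7 → 13.
For the second component, ×5 each step: 3, 15, 75, 375 → 1875.
Third component: differences are 5, 4, 3, … (decreasing by 1 each time), so 15, 20, 24, 27 → 29.
Combining the parts gives [13 | 1875 | 29].

[13 | 1875 | 29]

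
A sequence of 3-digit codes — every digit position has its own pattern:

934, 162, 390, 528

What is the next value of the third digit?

For the first digit, +2 each step, mod 10: 9, 1, 3, 5 → 7.
Second digit: +3 each step, mod 10; 3, 6, 9, 2 → 5.
Third digit — −2 each step, mod 10: 4, 2, 0, 8 → 6.

6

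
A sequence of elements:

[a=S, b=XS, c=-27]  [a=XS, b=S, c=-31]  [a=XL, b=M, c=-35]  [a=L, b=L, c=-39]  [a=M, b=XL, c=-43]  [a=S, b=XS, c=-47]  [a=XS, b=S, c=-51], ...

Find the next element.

A: S, XS, XL, L, M, S, XS → XL (repeats S → XS → XL → L → M).
B: repeats XS → S → M → L → XL; XS, S, M, L, XL, XS, S → M.
C: -27, -31, -35, -39, -43, -47, -51 → -55 (−4 each step).
So the next element is [a=XL, b=M, c=-55].

[a=XL, b=M, c=-55]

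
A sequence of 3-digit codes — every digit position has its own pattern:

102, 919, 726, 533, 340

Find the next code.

For the first digit, −2 each step, mod 10: 1, 9, 7, 5, 3 → 1.
Second digit — +1 each step, mod 10: 0, 1, 2, 3, 4 → 5.
Third digit goes 2, 9, 6, 3, 0 → 7 (−3 each step, mod 10).
Putting it together: 157.

157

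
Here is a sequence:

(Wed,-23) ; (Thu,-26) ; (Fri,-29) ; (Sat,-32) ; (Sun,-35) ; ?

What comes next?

(Mon,-38)

Day — runs through the weekdays Mon→Sun: Wed, Thu, Fri, Sat, Sun → Mon.
Second value — −3 each step: -23, -26, -29, -32, -35 → -38.
So the next pair is (Mon,-38).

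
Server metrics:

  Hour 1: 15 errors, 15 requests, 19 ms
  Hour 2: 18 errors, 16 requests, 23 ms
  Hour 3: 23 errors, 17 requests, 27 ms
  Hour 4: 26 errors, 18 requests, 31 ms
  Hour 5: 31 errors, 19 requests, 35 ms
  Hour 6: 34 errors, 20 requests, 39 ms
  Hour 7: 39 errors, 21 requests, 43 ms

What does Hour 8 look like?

42 errors, 22 requests, 47 ms

Errors — alternating steps +3, +5, +3, +5, …: 15, 18, 23, 26, 31, 34, 39 → 42.
Requests — +1 each step: 15, 16, 17, 18, 19, 20, 21 → 22.
Ms — +4 each step: 19, 23, 27, 31, 35, 39, 43 → 47.
Putting it together: 42 errors, 22 requests, 47 ms.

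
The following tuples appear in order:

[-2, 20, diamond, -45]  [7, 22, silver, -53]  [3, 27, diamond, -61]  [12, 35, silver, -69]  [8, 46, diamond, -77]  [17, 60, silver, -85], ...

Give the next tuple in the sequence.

[13, 77, diamond, -93]

For the first slot, alternating steps +9, −4, +9, −4, …: -2, 7, 3, 12, 8, 17 → 13.
Second slot — differences are 2, 5, 8, … (increasing by 3 each time): 20, 22, 27, 35, 46, 60 → 77.
Rank: alternates diamond ↔ silver, so diamond, silver, diamond, silver, diamond, silver → diamond.
Fourth slot: -45, -53, -61, -69, -77, -85 → -93 (−8 each step).
So the next tuple is [13, 77, diamond, -93].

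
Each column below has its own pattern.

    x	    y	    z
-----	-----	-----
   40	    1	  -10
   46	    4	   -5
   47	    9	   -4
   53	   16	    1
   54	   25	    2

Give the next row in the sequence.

For the column x, alternating steps +6, +1, +6, +1, …: 40, 46, 47, 53, 54 → 60.
Column y goes 1, 4, 9, 16, 25 → 36 (perfect squares: 1², 2², 3², …).
Column z — alternating steps +5, +1, +5, +1, …: -10, -5, -4, 1, 2 → 7.
So the next row is 60  36  7.

60  36  7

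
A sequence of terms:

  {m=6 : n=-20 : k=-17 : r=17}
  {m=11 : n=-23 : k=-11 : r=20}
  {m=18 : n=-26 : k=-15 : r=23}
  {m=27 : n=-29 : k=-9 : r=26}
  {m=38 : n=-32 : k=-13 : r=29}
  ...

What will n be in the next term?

-35

For the n, −3 each step: -20, -23, -26, -29, -32 → -35.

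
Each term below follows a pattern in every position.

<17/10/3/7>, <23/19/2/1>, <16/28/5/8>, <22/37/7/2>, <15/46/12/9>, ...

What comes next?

<21/55/19/3>

First slot goes 17, 23, 16, 22, 15 → 21 (alternating steps +6, −7, +6, −7, …).
Second slot: 10, 19, 28, 37, 46 → 55 (+9 each step).
Third slot goes 3, 2, 5, 7, 12 → 19 (each term is the sum of the two before it).
Fourth slot goes 7, 1, 8, 2, 9 → 3 (together with the first slot always sums to 24).
Putting it together: <21/55/19/3>.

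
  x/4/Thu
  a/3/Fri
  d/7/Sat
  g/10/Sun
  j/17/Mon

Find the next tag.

Letter — letters move forward 3 places in the alphabet, wrapping Z→A: x, a, d, g, j → m.
For the second component, each term is the sum of the two before it: 4, 3, 7, 10, 17 → 27.
Day: runs through the weekdays Mon→Sun, so Thu, Fri, Sat, Sun, Mon → Tue.
So the next tag is m/27/Tue.

m/27/Tue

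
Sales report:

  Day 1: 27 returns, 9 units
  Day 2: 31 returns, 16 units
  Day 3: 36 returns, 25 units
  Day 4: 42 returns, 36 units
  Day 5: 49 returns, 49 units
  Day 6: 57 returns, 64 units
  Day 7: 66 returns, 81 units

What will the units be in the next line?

Units goes 9, 16, 25, 36, 49, 64, 81 → 100 (perfect squares: 3², 4², 5², …).

100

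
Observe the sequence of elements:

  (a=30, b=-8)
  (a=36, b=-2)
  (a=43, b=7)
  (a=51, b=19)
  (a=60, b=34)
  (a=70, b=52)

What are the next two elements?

A: 30, 36, 43, 51, 60, 70 → 81 → 93 (differences are 6, 7, 8, … (increasing by 1 each time)).
B: -8, -2, 7, 19, 34, 52 → 73 → 97 (differences are 6, 9, 12, … (increasing by 3 each time)).
So the next two elements are (a=81, b=73) and (a=93, b=97).

(a=81, b=73), (a=93, b=97)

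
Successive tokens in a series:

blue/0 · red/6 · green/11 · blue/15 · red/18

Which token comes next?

green/20

Colour: repeats blue → red → green; blue, red, green, blue, red → green.
Second component: differences are 6, 5, 4, … (decreasing by 1 each time); 0, 6, 11, 15, 18 → 20.
Combining the parts gives green/20.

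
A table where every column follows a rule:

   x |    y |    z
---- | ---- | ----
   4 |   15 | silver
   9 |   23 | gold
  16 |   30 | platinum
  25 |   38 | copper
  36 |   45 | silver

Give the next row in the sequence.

Column x — perfect squares: 2², 3², 4², …: 4, 9, 16, 25, 36 → 49.
For the column y, alternating steps +8, +7, +8, +7, …: 15, 23, 30, 38, 45 → 53.
Column z: repeats silver → gold → platinum → copper, so silver, gold, platinum, copper, silver → gold.
So the next row is 49  53  gold.

49  53  gold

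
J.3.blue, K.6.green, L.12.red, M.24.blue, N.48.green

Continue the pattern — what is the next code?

Letter: letters move forward 1 place in the alphabet, so J, K, L, M, N → O.
For the second component, ×2 each step: 3, 6, 12, 24, 48 → 96.
Colour: blue, green, red, blue, green → red (repeats blue → green → red).
Combining the parts gives O.96.red.

O.96.red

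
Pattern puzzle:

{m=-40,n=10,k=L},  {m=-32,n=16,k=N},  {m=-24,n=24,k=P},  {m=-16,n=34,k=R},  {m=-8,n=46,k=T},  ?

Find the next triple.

{m=0,n=60,k=V}

For the m, +8 each step: -40, -32, -24, -16, -8 → 0.
N: differences are 6, 8, 10, … (increasing by 2 each time); 10, 16, 24, 34, 46 → 60.
For the k, letters move forward 2 places in the alphabet: L, N, P, R, T → V.
So the next triple is {m=0,n=60,k=V}.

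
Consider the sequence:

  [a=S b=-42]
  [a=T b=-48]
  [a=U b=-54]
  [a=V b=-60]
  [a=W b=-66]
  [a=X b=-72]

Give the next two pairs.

[a=Y b=-78], [a=Z b=-84]

A: letters move forward 1 place in the alphabet; S, T, U, V, W, X → Y → Z.
B: -42, -48, -54, -60, -66, -72 → -78 → -84 (−6 each step).
So the next two pairs are [a=Y b=-78] and [a=Z b=-84].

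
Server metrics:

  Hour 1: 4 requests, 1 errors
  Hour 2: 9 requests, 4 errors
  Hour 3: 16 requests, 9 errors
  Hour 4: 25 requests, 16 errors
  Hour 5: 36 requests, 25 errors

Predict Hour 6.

49 requests, 36 errors

Requests: perfect squares: 2², 3², 4², …, so 4, 9, 16, 25, 36 → 49.
Errors goes 1, 4, 9, 16, 25 → 36 (differences are 3, 5, 7, … (increasing by 2 each time)).
Putting it together: 49 requests, 36 errors.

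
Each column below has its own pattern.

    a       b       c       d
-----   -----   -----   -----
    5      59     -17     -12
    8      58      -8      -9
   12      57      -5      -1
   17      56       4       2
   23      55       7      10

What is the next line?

30  54  16  13

For the column a, differences are 3, 4, 5, … (increasing by 1 each time): 5, 8, 12, 17, 23 → 30.
For the column b, −1 each step: 59, 58, 57, 56, 55 → 54.
Column c goes -17, -8, -5, 4, 7 → 16 (alternating steps +9, +3, +9, +3, …).
Column d: alternating steps +3, +8, +3, +8, …, so -12, -9, -1, 2, 10 → 13.
Combining the parts gives 30  54  16  13.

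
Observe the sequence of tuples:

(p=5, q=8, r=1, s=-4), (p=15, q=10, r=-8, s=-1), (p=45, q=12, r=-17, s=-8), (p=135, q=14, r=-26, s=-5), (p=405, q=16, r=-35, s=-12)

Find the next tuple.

For the p, ×3 each step: 5, 15, 45, 135, 405 → 1215.
Q goes 8, 10, 12, 14, 16 → 18 (+2 each step).
R — −9 each step: 1, -8, -17, -26, -35 → -44.
S goes -4, -1, -8, -5, -12 → -9 (alternating steps +3, −7, +3, −7, …).
So the next tuple is (p=1215, q=18, r=-44, s=-9).

(p=1215, q=18, r=-44, s=-9)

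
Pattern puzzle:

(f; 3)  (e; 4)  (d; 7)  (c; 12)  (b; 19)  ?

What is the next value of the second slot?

28

For the second slot, differences are 1, 3, 5, … (increasing by 2 each time): 3, 4, 7, 12, 19 → 28.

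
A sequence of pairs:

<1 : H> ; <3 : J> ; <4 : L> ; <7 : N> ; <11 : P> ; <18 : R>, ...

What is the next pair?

First slot: 1, 3, 4, 7, 11, 18 → 29 (each term is the sum of the two before it).
Letter: H, J, L, N, P, R → T (letters move forward 2 places in the alphabet).
Combining the parts gives <29 : T>.

<29 : T>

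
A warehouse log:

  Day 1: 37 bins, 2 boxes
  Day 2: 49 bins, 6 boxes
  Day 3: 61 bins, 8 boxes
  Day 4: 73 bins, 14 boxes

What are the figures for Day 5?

Bins: +12 each step, so 37, 49, 61, 73 → 85.
Boxes: each term is the sum of the two before it, so 2, 6, 8, 14 → 22.
So the next line is 85 bins, 22 boxes.

85 bins, 22 boxes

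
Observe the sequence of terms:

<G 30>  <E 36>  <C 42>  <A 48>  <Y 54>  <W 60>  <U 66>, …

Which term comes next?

<S 72>

For the letter, letters move back 2 places in the alphabet, wrapping A→Z: G, E, C, A, Y, W, U → S.
Second component: +6 each step, so 30, 36, 42, 48, 54, 60, 66 → 72.
So the next term is <S 72>.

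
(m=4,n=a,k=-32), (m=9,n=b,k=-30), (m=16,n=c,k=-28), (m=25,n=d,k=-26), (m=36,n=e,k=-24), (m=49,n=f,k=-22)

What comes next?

M — perfect squares: 2², 3², 4², …: 4, 9, 16, 25, 36, 49 → 64.
N: letters move forward 1 place in the alphabet, so a, b, c, d, e, f → g.
K goes -32, -30, -28, -26, -24, -22 → -20 (+2 each step).
So the next tuple is (m=64,n=g,k=-20).

(m=64,n=g,k=-20)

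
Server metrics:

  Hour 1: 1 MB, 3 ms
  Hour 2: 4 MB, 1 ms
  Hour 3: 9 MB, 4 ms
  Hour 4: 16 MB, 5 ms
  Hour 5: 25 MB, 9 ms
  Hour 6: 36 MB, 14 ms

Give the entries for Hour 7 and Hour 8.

MB: perfect squares: 1², 2², 3², …; 1, 4, 9, 16, 25, 36 → 49 → 64.
Ms — each term is the sum of the two before it: 3, 1, 4, 5, 9, 14 → 23 → 37.
So the next two lines are 49 MB, 23 ms and 64 MB, 37 ms.

49 MB, 23 ms; 64 MB, 37 ms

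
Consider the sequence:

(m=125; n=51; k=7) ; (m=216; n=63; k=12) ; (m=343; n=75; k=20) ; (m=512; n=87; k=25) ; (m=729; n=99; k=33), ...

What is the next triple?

For the m, perfect cubes: 5³, 6³, 7³, …: 125, 216, 343, 512, 729 → 1000.
N: +12 each step; 51, 63, 75, 87, 99 → 111.
K: alternating steps +5, +8, +5, +8, …; 7, 12, 20, 25, 33 → 38.
Combining the parts gives (m=1000; n=111; k=38).

(m=1000; n=111; k=38)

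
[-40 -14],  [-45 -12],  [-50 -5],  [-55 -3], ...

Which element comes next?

[-60 4]

First component — −5 each step: -40, -45, -50, -55 → -60.
Second component: -14, -12, -5, -3 → 4 (alternating steps +2, +7, +2, +7, …).
Combining the parts gives [-60 4].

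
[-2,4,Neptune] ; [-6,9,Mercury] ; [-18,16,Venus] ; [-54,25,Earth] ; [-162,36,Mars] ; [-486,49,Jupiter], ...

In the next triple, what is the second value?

64

For the second value, perfect squares: 2², 3², 4², …: 4, 9, 16, 25, 36, 49 → 64.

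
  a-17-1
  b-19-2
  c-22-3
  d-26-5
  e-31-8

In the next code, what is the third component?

Third component goes 1, 2, 3, 5, 8 → 13 (each term is the sum of the two before it).

13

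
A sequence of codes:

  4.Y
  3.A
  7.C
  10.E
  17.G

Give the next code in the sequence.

27.I

First component: 4, 3, 7, 10, 17 → 27 (each term is the sum of the two before it).
Letter goes Y, A, C, E, G → I (letters move forward 2 places in the alphabet, wrapping Z→A).
Combining the parts gives 27.I.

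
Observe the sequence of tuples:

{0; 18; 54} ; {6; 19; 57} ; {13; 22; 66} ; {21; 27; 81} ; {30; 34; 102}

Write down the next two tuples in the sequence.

For the first value, differences are 6, 7, 8, … (increasing by 1 each time): 0, 6, 13, 21, 30 → 40 → 51.
Second value: 18, 19, 22, 27, 34 → 43 → 54 (differences are 1, 3, 5, … (increasing by 2 each time)).
Third value: 54, 57, 66, 81, 102 → 129 → 162 (always 3 × the second value).
So the next two tuples are {40; 43; 129} and {51; 54; 162}.

{40; 43; 129}, {51; 54; 162}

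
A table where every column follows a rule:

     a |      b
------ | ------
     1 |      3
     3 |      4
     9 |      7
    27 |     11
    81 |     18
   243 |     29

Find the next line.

729  47

Column a — ×3 each step: 1, 3, 9, 27, 81, 243 → 729.
Column b goes 3, 4, 7, 11, 18, 29 → 47 (each term is the sum of the two before it).
So the next line is 729  47.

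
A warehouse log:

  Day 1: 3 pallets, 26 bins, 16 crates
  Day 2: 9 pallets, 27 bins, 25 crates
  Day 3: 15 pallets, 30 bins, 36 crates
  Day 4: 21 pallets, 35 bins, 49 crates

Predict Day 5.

Pallets: +6 each step, so 3, 9, 15, 21 → 27.
Bins goes 26, 27, 30, 35 → 42 (differences are 1, 3, 5, … (increasing by 2 each time)).
Crates: perfect squares: 4², 5², 6², …, so 16, 25, 36, 49 → 64.
Putting it together: 27 pallets, 42 bins, 64 crates.

27 pallets, 42 bins, 64 crates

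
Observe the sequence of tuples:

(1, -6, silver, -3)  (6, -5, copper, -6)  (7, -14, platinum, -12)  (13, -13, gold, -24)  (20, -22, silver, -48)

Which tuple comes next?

First coordinate: each term is the sum of the two before it, so 1, 6, 7, 13, 20 → 33.
Second coordinate: alternating steps +1, −9, +1, −9, …, so -6, -5, -14, -13, -22 → -21.
For the metal, repeats silver → copper → platinum → gold: silver, copper, platinum, gold, silver → copper.
For the fourth coordinate, ×2 each step: -3, -6, -12, -24, -48 → -96.
Putting it together: (33, -21, copper, -96).

(33, -21, copper, -96)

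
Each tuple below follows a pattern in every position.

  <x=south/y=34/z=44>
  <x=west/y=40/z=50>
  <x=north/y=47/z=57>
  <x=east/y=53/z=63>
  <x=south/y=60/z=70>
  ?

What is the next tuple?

<x=west/y=66/z=76>

X: south, west, north, east, south → west (repeats south → west → north → east).
Y goes 34, 40, 47, 53, 60 → 66 (alternating steps +6, +7, +6, +7, …).
Z: always 10 more than the y; 44, 50, 57, 63, 70 → 76.
So the next tuple is <x=west/y=66/z=76>.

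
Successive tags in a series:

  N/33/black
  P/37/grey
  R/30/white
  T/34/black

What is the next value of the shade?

Shade goes black, grey, white, black → grey (repeats black → grey → white).

grey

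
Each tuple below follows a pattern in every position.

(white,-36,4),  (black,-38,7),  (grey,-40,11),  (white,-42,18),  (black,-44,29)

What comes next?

(grey,-46,47)

For the shade, repeats white → black → grey: white, black, grey, white, black → grey.
Second value — −2 each step: -36, -38, -40, -42, -44 → -46.
Third value goes 4, 7, 11, 18, 29 → 47 (each term is the sum of the two before it).
Combining the parts gives (grey,-46,47).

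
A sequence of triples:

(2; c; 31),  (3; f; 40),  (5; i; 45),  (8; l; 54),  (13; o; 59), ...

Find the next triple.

(21; r; 68)

First slot goes 2, 3, 5, 8, 13 → 21 (each term is the sum of the two before it).
Letter: c, f, i, l, o → r (letters move forward 3 places in the alphabet).
Third slot — alternating steps +9, +5, +9, +5, …: 31, 40, 45, 54, 59 → 68.
So the next triple is (21; r; 68).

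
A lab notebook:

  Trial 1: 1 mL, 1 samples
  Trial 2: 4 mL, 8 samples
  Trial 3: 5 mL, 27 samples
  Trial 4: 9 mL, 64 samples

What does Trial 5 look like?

14 mL, 125 samples

For the mL, each term is the sum of the two before it: 1, 4, 5, 9 → 14.
Samples: perfect cubes: 1³, 2³, 3³, …; 1, 8, 27, 64 → 125.
So the next line is 14 mL, 125 samples.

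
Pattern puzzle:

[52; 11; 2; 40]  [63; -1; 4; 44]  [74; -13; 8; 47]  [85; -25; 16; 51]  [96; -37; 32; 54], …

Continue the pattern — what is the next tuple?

First part: +11 each step; 52, 63, 74, 85, 96 → 107.
For the second part, −12 each step: 11, -1, -13, -25, -37 → -49.
Third part goes 2, 4, 8, 16, 32 → 64 (×2 each step).
Fourth part: 40, 44, 47, 51, 54 → 58 (alternating steps +4, +3, +4, +3, …).
So the next tuple is [107; -49; 64; 58].

[107; -49; 64; 58]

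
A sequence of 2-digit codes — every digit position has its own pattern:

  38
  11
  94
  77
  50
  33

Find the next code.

16

First digit: −2 each step, mod 10, so 3, 1, 9, 7, 5, 3 → 1.
Second digit goes 8, 1, 4, 7, 0, 3 → 6 (+3 each step, mod 10).
So the next code is 16.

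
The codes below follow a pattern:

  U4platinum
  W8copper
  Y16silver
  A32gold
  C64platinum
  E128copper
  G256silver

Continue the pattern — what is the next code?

I512gold

Letter — letters move forward 2 places in the alphabet, wrapping Z→A: U, W, Y, A, C, E, G → I.
Second component: 4, 8, 16, 32, 64, 128, 256 → 512 (×2 each step).
For the metal, repeats platinum → copper → silver → gold: platinum, copper, silver, gold, platinum, copper, silver → gold.
So the next code is I512gold.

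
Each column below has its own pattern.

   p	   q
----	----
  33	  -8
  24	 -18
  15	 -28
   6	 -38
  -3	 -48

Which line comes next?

Column p: 33, 24, 15, 6, -3 → -12 (−9 each step).
Column q — −10 each step: -8, -18, -28, -38, -48 → -58.
Putting it together: -12  -58.

-12  -58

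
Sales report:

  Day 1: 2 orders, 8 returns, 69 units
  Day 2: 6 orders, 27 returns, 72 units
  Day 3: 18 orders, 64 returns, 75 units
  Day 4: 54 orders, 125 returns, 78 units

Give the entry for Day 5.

Orders: ×3 each step; 2, 6, 18, 54 → 162.
Returns: 8, 27, 64, 125 → 216 (perfect cubes: 2³, 3³, 4³, …).
For the units, +3 each step: 69, 72, 75, 78 → 81.
Combining the parts gives 162 orders, 216 returns, 81 units.

162 orders, 216 returns, 81 units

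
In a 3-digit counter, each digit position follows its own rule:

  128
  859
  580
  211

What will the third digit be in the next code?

For the third digit, +1 each step, mod 10: 8, 9, 0, 1 → 2.

2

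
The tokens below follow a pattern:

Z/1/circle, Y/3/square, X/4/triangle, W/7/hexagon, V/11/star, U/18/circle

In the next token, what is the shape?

Shape — repeats circle → square → triangle → hexagon → star: circle, square, triangle, hexagon, star, circle → square.

square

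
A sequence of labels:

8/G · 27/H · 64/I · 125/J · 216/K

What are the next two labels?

343/L, 512/M

First component: perfect cubes: 2³, 3³, 4³, …, so 8, 27, 64, 125, 216 → 343 → 512.
Letter: letters move forward 1 place in the alphabet, so G, H, I, J, K → L → M.
Putting the parts together: 343/L and then 512/M.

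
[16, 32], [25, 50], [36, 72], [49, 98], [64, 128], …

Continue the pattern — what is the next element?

[81, 162]

First part: perfect squares: 4², 5², 6², …; 16, 25, 36, 49, 64 → 81.
For the second part, always 2 × the first part: 32, 50, 72, 98, 128 → 162.
So the next element is [81, 162].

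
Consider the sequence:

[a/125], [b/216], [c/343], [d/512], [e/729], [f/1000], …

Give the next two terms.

[g/1331], [h/1728]

For the letter, letters move forward 1 place in the alphabet: a, b, c, d, e, f → g → h.
For the second coordinate, perfect cubes: 5³, 6³, 7³, …: 125, 216, 343, 512, 729, 1000 → 1331 → 1728.
So the next two terms are [g/1331] and [h/1728].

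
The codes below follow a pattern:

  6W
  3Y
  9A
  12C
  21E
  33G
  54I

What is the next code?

87K

First component: each term is the sum of the two before it; 6, 3, 9, 12, 21, 33, 54 → 87.
Letter: letters move forward 2 places in the alphabet, wrapping Z→A; W, Y, A, C, E, G, I → K.
So the next code is 87K.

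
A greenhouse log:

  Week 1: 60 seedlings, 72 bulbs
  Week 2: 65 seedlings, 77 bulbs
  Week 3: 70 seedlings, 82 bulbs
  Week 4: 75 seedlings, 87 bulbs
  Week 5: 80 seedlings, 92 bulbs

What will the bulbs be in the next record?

97

Seedlings: +5 each step; 60, 65, 70, 75, 80 → 85.
Bulbs: always 12 more than the seedlings, so 72, 77, 82, 87, 92 → 97.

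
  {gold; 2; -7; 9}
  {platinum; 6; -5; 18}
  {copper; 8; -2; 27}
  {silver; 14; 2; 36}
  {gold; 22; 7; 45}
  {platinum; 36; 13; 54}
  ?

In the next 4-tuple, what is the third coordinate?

For the third coordinate, differences are 2, 3, 4, … (increasing by 1 each time): -7, -5, -2, 2, 7, 13 → 20.

20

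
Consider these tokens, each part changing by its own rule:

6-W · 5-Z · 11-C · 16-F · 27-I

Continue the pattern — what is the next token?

For the first component, each term is the sum of the two before it: 6, 5, 11, 16, 27 → 43.
Letter goes W, Z, C, F, I → L (letters move forward 3 places in the alphabet, wrapping Z→A).
So the next token is 43-L.

43-L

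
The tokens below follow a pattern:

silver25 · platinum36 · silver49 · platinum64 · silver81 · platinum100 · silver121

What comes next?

platinum144

Metal goes silver, platinum, silver, platinum, silver, platinum, silver → platinum (alternates silver ↔ platinum).
Second component goes 25, 36, 49, 64, 81, 100, 121 → 144 (perfect squares: 5², 6², 7², …).
Combining the parts gives platinum144.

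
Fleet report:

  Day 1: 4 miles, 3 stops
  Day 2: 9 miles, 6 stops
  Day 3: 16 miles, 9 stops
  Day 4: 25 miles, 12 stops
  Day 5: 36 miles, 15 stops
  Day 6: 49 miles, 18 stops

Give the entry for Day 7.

64 miles, 21 stops

Miles: 4, 9, 16, 25, 36, 49 → 64 (perfect squares: 2², 3², 4², …).
Stops: 3, 6, 9, 12, 15, 18 → 21 (+3 each step).
So the next record is 64 miles, 21 stops.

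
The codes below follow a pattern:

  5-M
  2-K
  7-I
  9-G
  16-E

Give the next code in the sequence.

First component: each term is the sum of the two before it; 5, 2, 7, 9, 16 → 25.
Letter: letters move back 2 places in the alphabet; M, K, I, G, E → C.
Putting it together: 25-C.

25-C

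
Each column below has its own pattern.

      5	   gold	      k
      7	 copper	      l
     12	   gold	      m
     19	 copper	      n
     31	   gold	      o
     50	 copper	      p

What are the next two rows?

First component goes 5, 7, 12, 19, 31, 50 → 81 → 131 (each term is the sum of the two before it).
Metal: alternates gold ↔ copper; gold, copper, gold, copper, gold, copper → gold → copper.
Letter goes k, l, m, n, o, p → q → r (letters move forward 1 place in the alphabet).
Putting the parts together: 81  gold  q and then 131  copper  r.

81  gold  q; 131  copper  r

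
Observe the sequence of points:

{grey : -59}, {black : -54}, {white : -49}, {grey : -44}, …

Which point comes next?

{black : -39}

Shade — repeats grey → black → white: grey, black, white, grey → black.
Second component — +5 each step: -59, -54, -49, -44 → -39.
So the next point is {black : -39}.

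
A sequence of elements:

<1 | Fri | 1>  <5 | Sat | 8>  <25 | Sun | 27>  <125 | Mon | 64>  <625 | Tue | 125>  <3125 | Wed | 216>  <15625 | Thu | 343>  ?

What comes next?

<78125 | Fri | 512>

For the first slot, ×5 each step: 1, 5, 25, 125, 625, 3125, 15625 → 78125.
Day — runs through the weekdays Mon→Sun: Fri, Sat, Sun, Mon, Tue, Wed, Thu → Fri.
For the third slot, perfect cubes: 1³, 2³, 3³, …: 1, 8, 27, 64, 125, 216, 343 → 512.
Putting it together: <78125 | Fri | 512>.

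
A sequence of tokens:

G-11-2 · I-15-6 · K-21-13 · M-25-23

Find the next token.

Letter: letters move forward 2 places in the alphabet; G, I, K, M → O.
Second component: 11, 15, 21, 25 → 31 (alternating steps +4, +6, +4, +6, …).
Third component goes 2, 6, 13, 23 → 36 (differences are 4, 7, 10, … (increasing by 3 each time)).
Combining the parts gives O-31-36.

O-31-36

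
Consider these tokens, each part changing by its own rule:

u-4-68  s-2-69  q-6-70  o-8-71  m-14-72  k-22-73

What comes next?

Letter: letters move back 2 places in the alphabet; u, s, q, o, m, k → i.
For the second component, each term is the sum of the two before it: 4, 2, 6, 8, 14, 22 → 36.
Third component: +1 each step, so 68, 69, 70, 71, 72, 73 → 74.
Putting it together: i-36-74.

i-36-74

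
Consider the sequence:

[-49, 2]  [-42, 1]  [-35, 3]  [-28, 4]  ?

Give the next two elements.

First entry: +7 each step; -49, -42, -35, -28 → -21 → -14.
Second entry — each term is the sum of the two before it: 2, 1, 3, 4 → 7 → 11.
So the next two elements are [-21, 7] and [-14, 11].

[-21, 7], [-14, 11]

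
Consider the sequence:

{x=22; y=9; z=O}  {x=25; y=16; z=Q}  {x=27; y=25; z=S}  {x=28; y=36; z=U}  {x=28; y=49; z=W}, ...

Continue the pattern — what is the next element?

{x=27; y=64; z=Y}

For the x, differences are 3, 2, 1, … (decreasing by 1 each time): 22, 25, 27, 28, 28 → 27.
Y goes 9, 16, 25, 36, 49 → 64 (perfect squares: 3², 4², 5², …).
Z: O, Q, S, U, W → Y (letters move forward 2 places in the alphabet).
Putting it together: {x=27; y=64; z=Y}.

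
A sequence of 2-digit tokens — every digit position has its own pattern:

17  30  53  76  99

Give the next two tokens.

First digit goes 1, 3, 5, 7, 9 → 1 → 3 (+2 each step, mod 10).
Second digit — +3 each step, mod 10: 7, 0, 3, 6, 9 → 2 → 5.
So the next two tokens are 12 and 35.

12 then 35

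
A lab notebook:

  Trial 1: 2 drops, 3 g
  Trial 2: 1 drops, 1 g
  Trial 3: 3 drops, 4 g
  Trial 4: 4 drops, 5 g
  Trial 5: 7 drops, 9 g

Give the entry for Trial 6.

Drops — each term is the sum of the two before it: 2, 1, 3, 4, 7 → 11.
G: each term is the sum of the two before it; 3, 1, 4, 5, 9 → 14.
So the next row is 11 drops, 14 g.

11 drops, 14 g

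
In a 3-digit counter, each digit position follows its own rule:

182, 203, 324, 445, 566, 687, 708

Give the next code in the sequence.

829

First digit: 1, 2, 3, 4, 5, 6, 7 → 8 (+1 each step, mod 10).
Second digit goes 8, 0, 2, 4, 6, 8, 0 → 2 (+2 each step, mod 10).
Third digit: +1 each step, mod 10, so 2, 3, 4, 5, 6, 7, 8 → 9.
So the next code is 829.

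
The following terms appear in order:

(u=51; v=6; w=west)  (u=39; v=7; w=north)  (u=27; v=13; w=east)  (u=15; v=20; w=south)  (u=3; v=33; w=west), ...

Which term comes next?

U: −12 each step; 51, 39, 27, 15, 3 → -9.
V: each term is the sum of the two before it; 6, 7, 13, 20, 33 → 53.
W — repeats west → north → east → south: west, north, east, south, west → north.
Combining the parts gives (u=-9; v=53; w=north).

(u=-9; v=53; w=north)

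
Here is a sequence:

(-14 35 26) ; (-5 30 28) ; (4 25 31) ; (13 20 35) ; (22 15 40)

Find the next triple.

(31 10 46)

First slot: +9 each step; -14, -5, 4, 13, 22 → 31.
Second slot: 35, 30, 25, 20, 15 → 10 (−5 each step).
Third slot — differences are 2, 3, 4, … (increasing by 1 each time): 26, 28, 31, 35, 40 → 46.
Putting it together: (31 10 46).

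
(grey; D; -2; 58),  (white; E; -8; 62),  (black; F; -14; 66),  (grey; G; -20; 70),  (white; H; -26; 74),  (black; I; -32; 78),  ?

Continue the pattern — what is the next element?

Shade goes grey, white, black, grey, white, black → grey (repeats grey → white → black).
Letter goes D, E, F, G, H, I → J (letters move forward 1 place in the alphabet).
For the third part, −6 each step: -2, -8, -14, -20, -26, -32 → -38.
Fourth part: +4 each step; 58, 62, 66, 70, 74, 78 → 82.
Putting it together: (grey; J; -38; 82).

(grey; J; -38; 82)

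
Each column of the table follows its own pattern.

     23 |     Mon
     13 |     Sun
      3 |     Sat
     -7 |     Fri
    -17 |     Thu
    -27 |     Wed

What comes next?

First component goes 23, 13, 3, -7, -17, -27 → -37 (−10 each step).
Day goes Mon, Sun, Sat, Fri, Thu, Wed → Tue (runs backward through the weekdays Mon→Sun).
Combining the parts gives -37  Tue.

-37  Tue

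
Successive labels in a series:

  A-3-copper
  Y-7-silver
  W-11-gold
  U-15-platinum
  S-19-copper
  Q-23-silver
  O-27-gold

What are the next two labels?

Letter — letters move back 2 places in the alphabet, wrapping A→Z: A, Y, W, U, S, Q, O → M → K.
For the second component, +4 each step: 3, 7, 11, 15, 19, 23, 27 → 31 → 35.
Metal — repeats copper → silver → gold → platinum: copper, silver, gold, platinum, copper, silver, gold → platinum → copper.
Putting the parts together: M-31-platinum and then K-35-copper.

M-31-platinum then K-35-copper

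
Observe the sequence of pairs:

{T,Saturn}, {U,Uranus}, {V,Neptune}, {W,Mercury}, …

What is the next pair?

Letter: letters move forward 1 place in the alphabet; T, U, V, W → X.
Planet: runs through the planets Mercury→Neptune; Saturn, Uranus, Neptune, Mercury → Venus.
Putting it together: {X,Venus}.

{X,Venus}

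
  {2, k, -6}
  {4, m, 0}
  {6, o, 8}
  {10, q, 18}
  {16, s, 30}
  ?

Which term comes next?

First entry: each term is the sum of the two before it; 2, 4, 6, 10, 16 → 26.
Letter: k, m, o, q, s → u (letters move forward 2 places in the alphabet).
For the third entry, differences are 6, 8, 10, … (increasing by 2 each time): -6, 0, 8, 18, 30 → 44.
So the next term is {26, u, 44}.

{26, u, 44}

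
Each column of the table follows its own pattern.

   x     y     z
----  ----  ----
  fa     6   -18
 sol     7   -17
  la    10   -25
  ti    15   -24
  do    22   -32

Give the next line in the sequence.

For the column x, runs through the solfège scale do→ti: fa, sol, la, ti, do → re.
Column y: 6, 7, 10, 15, 22 → 31 (differences are 1, 3, 5, … (increasing by 2 each time)).
Column z goes -18, -17, -25, -24, -32 → -31 (alternating steps +1, −8, +1, −8, …).
So the next line is re  31  -31.

re  31  -31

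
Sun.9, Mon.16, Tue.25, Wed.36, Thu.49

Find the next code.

Day — runs through the weekdays Mon→Sun: Sun, Mon, Tue, Wed, Thu → Fri.
Second component: perfect squares: 3², 4², 5², …, so 9, 16, 25, 36, 49 → 64.
Putting it together: Fri.64.

Fri.64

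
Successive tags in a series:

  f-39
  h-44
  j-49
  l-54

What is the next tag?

For the letter, letters move forward 2 places in the alphabet: f, h, j, l → n.
Second component — +5 each step: 39, 44, 49, 54 → 59.
So the next tag is n-59.

n-59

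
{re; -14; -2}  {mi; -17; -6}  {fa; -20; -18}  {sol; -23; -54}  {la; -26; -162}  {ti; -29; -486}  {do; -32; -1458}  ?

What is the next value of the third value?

-4374

Note: runs through the solfège scale do→ti; re, mi, fa, sol, la, ti, do → re.
Second value — −3 each step: -14, -17, -20, -23, -26, -29, -32 → -35.
Third value: -2, -6, -18, -54, -162, -486, -1458 → -4374 (×3 each step).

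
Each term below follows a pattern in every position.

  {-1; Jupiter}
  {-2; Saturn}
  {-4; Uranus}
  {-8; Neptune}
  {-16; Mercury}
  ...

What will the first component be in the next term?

For the first component, ×2 each step: -1, -2, -4, -8, -16 → -32.

-32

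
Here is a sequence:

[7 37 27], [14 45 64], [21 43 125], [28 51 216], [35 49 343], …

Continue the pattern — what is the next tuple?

[42 57 512]

For the first value, +7 each step: 7, 14, 21, 28, 35 → 42.
Second value: alternating steps +8, −2, +8, −2, …; 37, 45, 43, 51, 49 → 57.
For the third value, perfect cubes: 3³, 4³, 5³, …: 27, 64, 125, 216, 343 → 512.
Combining the parts gives [42 57 512].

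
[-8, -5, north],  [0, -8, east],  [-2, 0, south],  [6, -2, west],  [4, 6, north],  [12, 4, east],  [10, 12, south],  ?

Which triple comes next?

[18, 10, west]

First part goes -8, 0, -2, 6, 4, 12, 10 → 18 (alternating steps +8, −2, +8, −2, …).
Second part — always the previous value of the first part: -5, -8, 0, -2, 6, 4, 12 → 10.
Direction: repeats north → east → south → west; north, east, south, west, north, east, south → west.
So the next triple is [18, 10, west].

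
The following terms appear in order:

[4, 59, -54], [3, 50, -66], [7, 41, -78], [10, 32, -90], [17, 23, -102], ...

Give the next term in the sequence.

First component goes 4, 3, 7, 10, 17 → 27 (each term is the sum of the two before it).
Second component: −9 each step; 59, 50, 41, 32, 23 → 14.
Third component — −12 each step: -54, -66, -78, -90, -102 → -114.
Putting it together: [27, 14, -114].

[27, 14, -114]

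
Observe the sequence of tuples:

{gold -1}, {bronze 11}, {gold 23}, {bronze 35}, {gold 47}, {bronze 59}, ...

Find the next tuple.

{gold 71}

Rank: gold, bronze, gold, bronze, gold, bronze → gold (alternates gold ↔ bronze).
Second component: +12 each step, so -1, 11, 23, 35, 47, 59 → 71.
So the next tuple is {gold 71}.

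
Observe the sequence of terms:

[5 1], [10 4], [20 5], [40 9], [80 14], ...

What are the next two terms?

[160 23], [320 37]

First slot: 5, 10, 20, 40, 80 → 160 → 320 (×2 each step).
Second slot: each term is the sum of the two before it; 1, 4, 5, 9, 14 → 23 → 37.
So the next two terms are [160 23] and [320 37].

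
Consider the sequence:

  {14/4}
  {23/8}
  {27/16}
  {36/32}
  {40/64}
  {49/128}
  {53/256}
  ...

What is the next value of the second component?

512

First component goes 14, 23, 27, 36, 40, 49, 53 → 62 (alternating steps +9, +4, +9, +4, …).
Second component — ×2 each step: 4, 8, 16, 32, 64, 128, 256 → 512.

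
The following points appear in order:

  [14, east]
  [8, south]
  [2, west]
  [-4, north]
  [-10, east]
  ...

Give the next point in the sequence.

[-16, south]

For the first coordinate, −6 each step: 14, 8, 2, -4, -10 → -16.
Direction: east, south, west, north, east → south (repeats east → south → west → north).
Combining the parts gives [-16, south].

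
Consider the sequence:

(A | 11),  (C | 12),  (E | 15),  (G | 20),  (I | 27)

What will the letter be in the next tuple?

For the letter, letters move forward 2 places in the alphabet: A, C, E, G, I → K.

K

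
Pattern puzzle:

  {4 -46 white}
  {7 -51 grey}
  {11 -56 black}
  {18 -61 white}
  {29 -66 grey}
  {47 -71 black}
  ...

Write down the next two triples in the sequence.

First component: each term is the sum of the two before it; 4, 7, 11, 18, 29, 47 → 76 → 123.
Second component: −5 each step; -46, -51, -56, -61, -66, -71 → -76 → -81.
Shade goes white, grey, black, white, grey, black → white → grey (repeats white → grey → black).
Putting the parts together: {76 -76 white} and then {123 -81 grey}.

{76 -76 white}, {123 -81 grey}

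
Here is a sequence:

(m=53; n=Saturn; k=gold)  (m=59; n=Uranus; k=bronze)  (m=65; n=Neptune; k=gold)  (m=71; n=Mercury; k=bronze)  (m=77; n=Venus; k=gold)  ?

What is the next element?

(m=83; n=Earth; k=bronze)

M: +6 each step; 53, 59, 65, 71, 77 → 83.
N: runs through the planets Mercury→Neptune; Saturn, Uranus, Neptune, Mercury, Venus → Earth.
K: gold, bronze, gold, bronze, gold → bronze (alternates gold ↔ bronze).
Combining the parts gives (m=83; n=Earth; k=bronze).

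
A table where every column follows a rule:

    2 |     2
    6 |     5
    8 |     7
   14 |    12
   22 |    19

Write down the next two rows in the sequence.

First component goes 2, 6, 8, 14, 22 → 36 → 58 (each term is the sum of the two before it).
Second component — each term is the sum of the two before it: 2, 5, 7, 12, 19 → 31 → 50.
So the next two rows are 36  31 and 58  50.

36  31; 58  50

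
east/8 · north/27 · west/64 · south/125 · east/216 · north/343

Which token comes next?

west/512

Direction: repeats east → north → west → south; east, north, west, south, east, north → west.
Second component: 8, 27, 64, 125, 216, 343 → 512 (perfect cubes: 2³, 3³, 4³, …).
Combining the parts gives west/512.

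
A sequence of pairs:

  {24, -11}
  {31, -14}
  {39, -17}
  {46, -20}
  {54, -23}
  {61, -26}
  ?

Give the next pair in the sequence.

First coordinate: alternating steps +7, +8, +7, +8, …; 24, 31, 39, 46, 54, 61 → 69.
For the second coordinate, −3 each step: -11, -14, -17, -20, -23, -26 → -29.
So the next pair is {69, -29}.

{69, -29}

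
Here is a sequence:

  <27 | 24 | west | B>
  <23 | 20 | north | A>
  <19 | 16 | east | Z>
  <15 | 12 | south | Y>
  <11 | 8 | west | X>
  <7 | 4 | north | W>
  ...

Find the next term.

First coordinate — −4 each step: 27, 23, 19, 15, 11, 7 → 3.
Second coordinate: −4 each step, so 24, 20, 16, 12, 8, 4 → 0.
Direction goes west, north, east, south, west, north → east (repeats west → north → east → south).
Letter: letters move back 1 place in the alphabet, wrapping A→Z; B, A, Z, Y, X, W → V.
Combining the parts gives <3 | 0 | east | V>.

<3 | 0 | east | V>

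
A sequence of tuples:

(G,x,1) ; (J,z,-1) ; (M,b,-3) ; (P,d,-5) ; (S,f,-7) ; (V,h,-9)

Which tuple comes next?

(Y,j,-11)

First letter: letters move forward 3 places in the alphabet, so G, J, M, P, S, V → Y.
For the second letter, letters move forward 2 places in the alphabet, wrapping Z→A: x, z, b, d, f, h → j.
For the third coordinate, −2 each step: 1, -1, -3, -5, -7, -9 → -11.
Combining the parts gives (Y,j,-11).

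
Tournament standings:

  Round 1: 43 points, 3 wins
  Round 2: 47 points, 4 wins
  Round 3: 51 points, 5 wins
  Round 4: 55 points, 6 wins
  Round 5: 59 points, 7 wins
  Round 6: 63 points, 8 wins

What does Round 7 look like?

67 points, 9 wins

Points goes 43, 47, 51, 55, 59, 63 → 67 (+4 each step).
Wins: +1 each step, so 3, 4, 5, 6, 7, 8 → 9.
Putting it together: 67 points, 9 wins.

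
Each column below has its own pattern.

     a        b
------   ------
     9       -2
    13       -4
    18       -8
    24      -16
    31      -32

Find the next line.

Column a: differences are 4, 5, 6, … (increasing by 1 each time), so 9, 13, 18, 24, 31 → 39.
Column b: ×2 each step; -2, -4, -8, -16, -32 → -64.
Combining the parts gives 39  -64.

39  -64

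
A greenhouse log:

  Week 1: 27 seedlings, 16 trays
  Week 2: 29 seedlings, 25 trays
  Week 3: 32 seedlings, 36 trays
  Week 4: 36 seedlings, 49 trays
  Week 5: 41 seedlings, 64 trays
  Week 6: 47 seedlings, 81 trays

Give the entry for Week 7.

Seedlings goes 27, 29, 32, 36, 41, 47 → 54 (differences are 2, 3, 4, … (increasing by 1 each time)).
Trays: perfect squares: 4², 5², 6², …, so 16, 25, 36, 49, 64, 81 → 100.
So the next row is 54 seedlings, 100 trays.

54 seedlings, 100 trays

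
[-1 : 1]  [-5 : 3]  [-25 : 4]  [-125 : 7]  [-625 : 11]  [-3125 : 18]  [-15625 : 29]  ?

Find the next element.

[-78125 : 47]

First component: ×5 each step; -1, -5, -25, -125, -625, -3125, -15625 → -78125.
Second component — each term is the sum of the two before it: 1, 3, 4, 7, 11, 18, 29 → 47.
Combining the parts gives [-78125 : 47].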